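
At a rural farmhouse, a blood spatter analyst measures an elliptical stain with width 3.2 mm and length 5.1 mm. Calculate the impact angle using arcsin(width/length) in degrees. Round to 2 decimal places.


Blood spatter impact angle calculation:
width / length = 3.2 / 5.1 = 0.627451
angle = arcsin(0.627451)
angle = 38.86 degrees

38.86


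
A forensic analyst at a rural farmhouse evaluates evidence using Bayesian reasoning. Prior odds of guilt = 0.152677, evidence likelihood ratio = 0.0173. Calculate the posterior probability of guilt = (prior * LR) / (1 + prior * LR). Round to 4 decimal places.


Bayesian evidence evaluation:
Posterior odds = prior_odds * LR = 0.152677 * 0.0173 = 0.002641312
Posterior probability = posterior_odds / (1 + posterior_odds)
= 0.002641312 / (1 + 0.002641312)
= 0.002641312 / 1.002641312
= 0.0026

0.0026


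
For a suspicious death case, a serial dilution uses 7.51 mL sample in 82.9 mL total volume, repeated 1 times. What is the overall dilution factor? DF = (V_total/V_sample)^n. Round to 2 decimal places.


Dilution factor calculation:
Single dilution = V_total / V_sample = 82.9 / 7.51 ≈ 11.038615
Number of dilutions = 1
Total DF = (82.9 / 7.51)^1 (full precision, rounded at the end) = 11.04

11.04


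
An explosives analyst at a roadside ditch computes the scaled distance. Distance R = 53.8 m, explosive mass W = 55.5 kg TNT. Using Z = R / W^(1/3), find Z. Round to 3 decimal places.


Scaled distance calculation:
W^(1/3) = 55.5^(1/3) = 3.814442
Z = R / W^(1/3) = 53.8 / 3.814442
Z = 14.104 m/kg^(1/3)

14.104


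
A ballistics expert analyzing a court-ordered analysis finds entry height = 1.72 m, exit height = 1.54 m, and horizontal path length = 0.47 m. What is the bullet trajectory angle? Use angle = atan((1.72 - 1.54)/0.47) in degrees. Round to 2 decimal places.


Bullet trajectory angle:
Height difference = 1.72 - 1.54 = 0.18 m
angle = atan(0.18 / 0.47)
angle = atan(0.382979)
angle = 20.96 degrees

20.96


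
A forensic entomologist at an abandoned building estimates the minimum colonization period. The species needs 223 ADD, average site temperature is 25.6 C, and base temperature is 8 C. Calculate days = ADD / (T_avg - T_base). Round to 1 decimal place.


Insect development time:
Effective temperature = avg_temp - T_base = 25.6 - 8 = 17.6 C
Days = ADD / effective_temp = 223 / 17.6 = 12.7 days

12.7


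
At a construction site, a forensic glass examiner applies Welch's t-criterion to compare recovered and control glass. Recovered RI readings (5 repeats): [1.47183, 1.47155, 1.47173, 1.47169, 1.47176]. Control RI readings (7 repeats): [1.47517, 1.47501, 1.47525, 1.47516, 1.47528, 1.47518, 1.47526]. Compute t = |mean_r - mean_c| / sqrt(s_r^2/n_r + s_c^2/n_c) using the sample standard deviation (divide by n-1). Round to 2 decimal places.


Welch's t-criterion for glass RI comparison:
Recovered mean = sum / n_r = 7.35856 / 5 = 1.471712
Control mean = sum / n_c = 10.32631 / 7 = 1.4751871
Recovered sample variance s_r^2 = 1.082e-08
Control sample variance s_c^2 = 8.39048e-09
Welch SE (unpooled) = sqrt(s_r^2/n_r + s_c^2/n_c) = sqrt(2.164e-09 + 1.19864e-09) = sqrt(3.36264e-09) = 5.79883e-05
|mean_r - mean_c| = 0.00347514
t = 0.00347514 / 5.79883e-05 = 59.93

59.93


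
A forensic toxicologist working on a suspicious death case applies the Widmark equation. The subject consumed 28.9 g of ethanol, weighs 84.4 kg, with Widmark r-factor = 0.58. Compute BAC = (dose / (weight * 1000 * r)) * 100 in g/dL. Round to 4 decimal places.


Applying the Widmark formula:
BAC = (dose_g / (body_wt * 1000 * r)) * 100
Denominator = 84.4 * 1000 * 0.58 = 48952
BAC = (28.9 / 48952) * 100
BAC = 0.0590 g/dL

0.0590


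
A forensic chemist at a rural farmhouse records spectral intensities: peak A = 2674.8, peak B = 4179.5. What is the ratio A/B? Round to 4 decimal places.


Spectral peak ratio:
Peak A = 2674.8 counts
Peak B = 4179.5 counts
Ratio = 2674.8 / 4179.5 = 0.6400

0.6400


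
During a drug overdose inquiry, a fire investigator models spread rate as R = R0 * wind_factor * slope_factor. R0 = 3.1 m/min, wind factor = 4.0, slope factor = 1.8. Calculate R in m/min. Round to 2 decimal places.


Fire spread rate calculation:
R = R0 * wind_factor * slope_factor
= 3.1 * 4.0 * 1.8
= 12.4 * 1.8
= 22.32 m/min

22.32


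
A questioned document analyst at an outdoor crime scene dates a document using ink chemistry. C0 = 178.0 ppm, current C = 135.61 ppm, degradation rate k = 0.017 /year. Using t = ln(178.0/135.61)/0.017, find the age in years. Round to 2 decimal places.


Document age estimation:
C0/C = 178.0 / 135.61 = 1.312588
ln(C0/C) = 0.272001
t = 0.272001 / 0.017 = 16.00 years

16.00


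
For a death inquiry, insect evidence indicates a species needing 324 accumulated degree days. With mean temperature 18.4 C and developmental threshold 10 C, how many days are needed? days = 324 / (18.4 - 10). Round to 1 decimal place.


Insect development time:
Effective temperature = avg_temp - T_base = 18.4 - 10 = 8.4 C
Days = ADD / effective_temp = 324 / 8.4 = 38.6 days

38.6


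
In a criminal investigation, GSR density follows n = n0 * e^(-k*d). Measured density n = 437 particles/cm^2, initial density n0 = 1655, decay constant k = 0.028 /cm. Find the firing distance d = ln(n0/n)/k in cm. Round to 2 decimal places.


GSR distance calculation:
n0/n = 1655 / 437 = 3.787185
ln(n0/n) = 1.331623
d = 1.331623 / 0.028 = 47.56 cm

47.56


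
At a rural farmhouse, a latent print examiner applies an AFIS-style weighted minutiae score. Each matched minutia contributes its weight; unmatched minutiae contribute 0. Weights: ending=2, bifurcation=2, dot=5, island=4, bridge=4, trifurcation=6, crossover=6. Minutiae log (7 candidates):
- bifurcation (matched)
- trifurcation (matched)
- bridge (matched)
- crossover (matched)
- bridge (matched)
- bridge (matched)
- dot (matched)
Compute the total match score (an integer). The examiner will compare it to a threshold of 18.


Weighted minutiae match score:
  bifurcation: matched, +2 (running total 2)
  trifurcation: matched, +6 (running total 8)
  bridge: matched, +4 (running total 12)
  crossover: matched, +6 (running total 18)
  bridge: matched, +4 (running total 22)
  bridge: matched, +4 (running total 26)
  dot: matched, +5 (running total 31)
Total score = 31
Threshold = 18; verdict = identification

31


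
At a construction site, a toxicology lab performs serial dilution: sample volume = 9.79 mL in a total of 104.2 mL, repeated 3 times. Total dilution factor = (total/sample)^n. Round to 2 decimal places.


Dilution factor calculation:
Single dilution = V_total / V_sample = 104.2 / 9.79 ≈ 10.643514
Number of dilutions = 3
Total DF = (104.2 / 9.79)^3 (full precision, rounded at the end) = 1205.74

1205.74


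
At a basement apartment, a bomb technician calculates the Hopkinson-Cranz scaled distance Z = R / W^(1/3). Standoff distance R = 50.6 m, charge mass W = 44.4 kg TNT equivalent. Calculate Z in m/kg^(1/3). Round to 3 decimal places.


Scaled distance calculation:
W^(1/3) = 44.4^(1/3) = 3.541014
Z = R / W^(1/3) = 50.6 / 3.541014
Z = 14.290 m/kg^(1/3)

14.290


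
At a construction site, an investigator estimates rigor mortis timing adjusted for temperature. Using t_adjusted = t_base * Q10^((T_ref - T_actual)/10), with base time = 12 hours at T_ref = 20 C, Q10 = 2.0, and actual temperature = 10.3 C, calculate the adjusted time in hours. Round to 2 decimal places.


Rigor mortis time adjustment:
Exponent = (T_ref - T_actual) / 10 = (20 - 10.3) / 10 = 0.97
Q10 factor = 2.0^0.97 = 1.95884
t_adjusted = 12 * 1.95884 = 23.51 hours

23.51


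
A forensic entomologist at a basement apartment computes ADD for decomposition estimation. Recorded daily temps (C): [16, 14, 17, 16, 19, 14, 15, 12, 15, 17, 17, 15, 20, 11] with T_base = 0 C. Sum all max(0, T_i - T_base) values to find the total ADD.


Computing ADD day by day:
Day 1: max(0, 16 - 0) = 16
Day 2: max(0, 14 - 0) = 14
Day 3: max(0, 17 - 0) = 17
Day 4: max(0, 16 - 0) = 16
Day 5: max(0, 19 - 0) = 19
Day 6: max(0, 14 - 0) = 14
Day 7: max(0, 15 - 0) = 15
Day 8: max(0, 12 - 0) = 12
Day 9: max(0, 15 - 0) = 15
Day 10: max(0, 17 - 0) = 17
Day 11: max(0, 17 - 0) = 17
Day 12: max(0, 15 - 0) = 15
Day 13: max(0, 20 - 0) = 20
Day 14: max(0, 11 - 0) = 11
Total ADD = 218

218


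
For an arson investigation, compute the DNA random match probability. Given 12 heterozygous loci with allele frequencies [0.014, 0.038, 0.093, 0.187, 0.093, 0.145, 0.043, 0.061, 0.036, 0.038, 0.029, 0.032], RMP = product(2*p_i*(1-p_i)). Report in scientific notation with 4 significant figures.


Computing RMP for 12 loci:
Locus 1: 2 * 0.014 * 0.986 = 0.027608
Locus 2: 2 * 0.038 * 0.962 = 0.073112
Locus 3: 2 * 0.093 * 0.907 = 0.168702
Locus 4: 2 * 0.187 * 0.813 = 0.304062
Locus 5: 2 * 0.093 * 0.907 = 0.168702
Locus 6: 2 * 0.145 * 0.855 = 0.24795
Locus 7: 2 * 0.043 * 0.957 = 0.082302
Locus 8: 2 * 0.061 * 0.939 = 0.114558
Locus 9: 2 * 0.036 * 0.964 = 0.069408
Locus 10: 2 * 0.038 * 0.962 = 0.073112
Locus 11: 2 * 0.029 * 0.971 = 0.056318
Locus 12: 2 * 0.032 * 0.968 = 0.061952
RMP = 7.230e-13

7.230e-13


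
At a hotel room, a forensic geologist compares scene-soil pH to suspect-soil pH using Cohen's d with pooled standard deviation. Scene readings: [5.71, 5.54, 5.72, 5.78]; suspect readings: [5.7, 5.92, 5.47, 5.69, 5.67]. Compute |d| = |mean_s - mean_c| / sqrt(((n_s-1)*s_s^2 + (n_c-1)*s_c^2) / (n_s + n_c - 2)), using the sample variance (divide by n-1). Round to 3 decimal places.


Pooled-variance Cohen's d for soil pH comparison:
Scene mean = 22.75 / 4 = 5.6875
Suspect mean = 28.45 / 5 = 5.69
Scene sample variance s_s^2 = 0.010625
Suspect sample variance s_c^2 = 0.02545
Pooled variance = ((n_s-1)*s_s^2 + (n_c-1)*s_c^2) / (n_s + n_c - 2) = 0.019096
Pooled SD = sqrt(0.019096) = 0.138188
Mean difference = -0.0025
|d| = |-0.0025| / 0.138188 = 0.018

0.018


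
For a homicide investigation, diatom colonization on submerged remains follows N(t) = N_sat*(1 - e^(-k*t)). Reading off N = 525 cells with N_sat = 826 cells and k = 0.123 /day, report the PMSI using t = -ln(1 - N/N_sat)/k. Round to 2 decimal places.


PMSI from diatom colonization curve:
N / N_sat = 525 / 826 = 0.635593
1 - N/N_sat = 0.364407
ln(1 - N/N_sat) = -1.009484
t = -ln(1 - N/N_sat) / k = -(-1.009484) / 0.123 = 8.21 days

8.21


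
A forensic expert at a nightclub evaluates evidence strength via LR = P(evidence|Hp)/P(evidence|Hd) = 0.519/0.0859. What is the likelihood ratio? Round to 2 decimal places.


Likelihood ratio calculation:
LR = P(E|Hp) / P(E|Hd)
LR = 0.519 / 0.0859
LR = 6.04

6.04


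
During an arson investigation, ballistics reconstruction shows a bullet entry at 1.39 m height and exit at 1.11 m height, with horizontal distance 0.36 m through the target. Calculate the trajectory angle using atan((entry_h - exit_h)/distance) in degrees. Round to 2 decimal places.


Bullet trajectory angle:
Height difference = 1.39 - 1.11 = 0.28 m
angle = atan(0.28 / 0.36)
angle = atan(0.777778)
angle = 37.87 degrees

37.87


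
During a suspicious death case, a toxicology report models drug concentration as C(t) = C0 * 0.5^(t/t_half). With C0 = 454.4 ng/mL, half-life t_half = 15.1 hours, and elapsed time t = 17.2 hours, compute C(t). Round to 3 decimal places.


Drug concentration decay:
Number of half-lives = t / t_half = 17.2 / 15.1 = 1.139073
Decay factor = 0.5^1.139073 = 0.45405123
C(t) = 454.4 * 0.45405123 = 206.321 ng/mL

206.321


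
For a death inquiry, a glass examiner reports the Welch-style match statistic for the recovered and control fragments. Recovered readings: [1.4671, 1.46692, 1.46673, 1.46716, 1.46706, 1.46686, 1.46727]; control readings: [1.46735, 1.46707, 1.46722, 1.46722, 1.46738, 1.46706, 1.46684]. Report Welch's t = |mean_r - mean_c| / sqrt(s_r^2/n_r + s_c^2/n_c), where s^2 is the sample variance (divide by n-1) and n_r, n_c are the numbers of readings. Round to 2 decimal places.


Welch's t-criterion for glass RI comparison:
Recovered mean = sum / n_r = 10.2691 / 7 = 1.4670143
Control mean = sum / n_c = 10.27014 / 7 = 1.4671629
Recovered sample variance s_r^2 = 3.49286e-08
Control sample variance s_c^2 = 3.53571e-08
Welch SE (unpooled) = sqrt(s_r^2/n_r + s_c^2/n_c) = sqrt(4.9898e-09 + 5.05102e-09) = sqrt(1.00408e-08) = 0.000100204
|mean_r - mean_c| = 0.000148571
t = 0.000148571 / 0.000100204 = 1.48

1.48


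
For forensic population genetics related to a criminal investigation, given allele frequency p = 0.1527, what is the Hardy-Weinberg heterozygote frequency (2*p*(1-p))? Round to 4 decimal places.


Hardy-Weinberg heterozygote frequency:
q = 1 - p = 1 - 0.1527 = 0.8473
2pq = 2 * 0.1527 * 0.8473 = 0.2588

0.2588


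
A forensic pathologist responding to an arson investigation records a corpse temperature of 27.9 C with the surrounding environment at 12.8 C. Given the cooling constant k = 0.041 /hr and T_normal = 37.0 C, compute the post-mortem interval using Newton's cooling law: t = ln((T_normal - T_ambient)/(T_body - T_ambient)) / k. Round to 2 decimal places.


Using Newton's law of cooling:
t = ln((T_normal - T_ambient) / (T_body - T_ambient)) / k
T_normal - T_ambient = 24.2
T_body - T_ambient = 15.1
Ratio = 1.602649
ln(ratio) = 0.471658
t = 0.471658 / 0.041 = 11.50 hours

11.50


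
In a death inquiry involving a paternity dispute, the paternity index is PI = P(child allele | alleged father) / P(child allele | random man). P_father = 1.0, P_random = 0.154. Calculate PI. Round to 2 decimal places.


Paternity Index calculation:
PI = P(allele|father) / P(allele|random)
PI = 1.0 / 0.154
PI = 6.49

6.49


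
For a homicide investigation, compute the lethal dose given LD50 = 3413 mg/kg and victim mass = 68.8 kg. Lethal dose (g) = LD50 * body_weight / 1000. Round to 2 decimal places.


Lethal dose calculation:
Lethal dose = LD50 * body_weight / 1000
= 3413 * 68.8 / 1000
= 234814.4 / 1000
= 234.81 g

234.81


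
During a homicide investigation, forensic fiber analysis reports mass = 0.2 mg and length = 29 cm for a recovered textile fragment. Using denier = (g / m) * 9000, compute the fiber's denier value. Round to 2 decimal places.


Denier calculation:
Mass in grams = 0.2 mg / 1000 = 0.0002 g
Length in meters = 29 cm / 100 = 0.29 m
Linear density = mass / length = 0.0002 / 0.29 = 0.00068966 g/m
Denier = (g/m) * 9000 = 0.00068966 * 9000 = 6.21

6.21


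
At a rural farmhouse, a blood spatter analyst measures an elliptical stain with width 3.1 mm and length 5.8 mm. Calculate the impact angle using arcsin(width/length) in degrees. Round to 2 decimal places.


Blood spatter impact angle calculation:
width / length = 3.1 / 5.8 = 0.534483
angle = arcsin(0.534483)
angle = 32.31 degrees

32.31


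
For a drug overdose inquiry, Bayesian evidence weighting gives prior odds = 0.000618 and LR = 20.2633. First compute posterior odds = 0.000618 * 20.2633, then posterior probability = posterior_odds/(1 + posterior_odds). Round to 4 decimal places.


Bayesian evidence evaluation:
Posterior odds = prior_odds * LR = 0.000618 * 20.2633 = 0.01252272
Posterior probability = posterior_odds / (1 + posterior_odds)
= 0.01252272 / (1 + 0.01252272)
= 0.01252272 / 1.01252272
= 0.0124

0.0124


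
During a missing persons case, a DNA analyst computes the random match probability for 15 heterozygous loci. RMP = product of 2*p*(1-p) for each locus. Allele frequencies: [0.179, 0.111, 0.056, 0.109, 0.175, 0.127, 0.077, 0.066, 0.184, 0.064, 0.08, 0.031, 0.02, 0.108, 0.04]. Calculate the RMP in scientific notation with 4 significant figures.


Computing RMP for 15 loci:
Locus 1: 2 * 0.179 * 0.821 = 0.293918
Locus 2: 2 * 0.111 * 0.889 = 0.197358
Locus 3: 2 * 0.056 * 0.944 = 0.105728
Locus 4: 2 * 0.109 * 0.891 = 0.194238
Locus 5: 2 * 0.175 * 0.825 = 0.28875
Locus 6: 2 * 0.127 * 0.873 = 0.221742
Locus 7: 2 * 0.077 * 0.923 = 0.142142
Locus 8: 2 * 0.066 * 0.934 = 0.123288
Locus 9: 2 * 0.184 * 0.816 = 0.300288
Locus 10: 2 * 0.064 * 0.936 = 0.119808
Locus 11: 2 * 0.08 * 0.92 = 0.1472
Locus 12: 2 * 0.031 * 0.969 = 0.060078
Locus 13: 2 * 0.02 * 0.98 = 0.0392
Locus 14: 2 * 0.108 * 0.892 = 0.192672
Locus 15: 2 * 0.04 * 0.96 = 0.0768
RMP = 2.467e-13

2.467e-13


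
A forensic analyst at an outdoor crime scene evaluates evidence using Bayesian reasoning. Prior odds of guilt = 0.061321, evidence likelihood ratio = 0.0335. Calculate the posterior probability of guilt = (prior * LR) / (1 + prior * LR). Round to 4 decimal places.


Bayesian evidence evaluation:
Posterior odds = prior_odds * LR = 0.061321 * 0.0335 = 0.002054253
Posterior probability = posterior_odds / (1 + posterior_odds)
= 0.002054253 / (1 + 0.002054253)
= 0.002054253 / 1.002054253
= 0.0021

0.0021


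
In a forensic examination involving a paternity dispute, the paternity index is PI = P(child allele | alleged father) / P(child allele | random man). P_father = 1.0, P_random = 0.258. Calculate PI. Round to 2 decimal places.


Paternity Index calculation:
PI = P(allele|father) / P(allele|random)
PI = 1.0 / 0.258
PI = 3.88

3.88


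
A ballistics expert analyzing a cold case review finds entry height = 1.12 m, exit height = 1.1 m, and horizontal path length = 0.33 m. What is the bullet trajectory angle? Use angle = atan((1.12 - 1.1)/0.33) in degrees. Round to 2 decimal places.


Bullet trajectory angle:
Height difference = 1.12 - 1.1 = 0.02 m
angle = atan(0.02 / 0.33)
angle = atan(0.060606)
angle = 3.47 degrees

3.47


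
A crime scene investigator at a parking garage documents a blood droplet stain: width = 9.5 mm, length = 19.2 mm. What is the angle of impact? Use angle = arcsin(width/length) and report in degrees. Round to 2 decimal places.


Blood spatter impact angle calculation:
width / length = 9.5 / 19.2 = 0.494792
angle = arcsin(0.494792)
angle = 29.66 degrees

29.66


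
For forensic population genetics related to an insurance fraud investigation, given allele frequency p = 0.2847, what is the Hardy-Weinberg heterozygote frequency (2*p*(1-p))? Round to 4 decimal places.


Hardy-Weinberg heterozygote frequency:
q = 1 - p = 1 - 0.2847 = 0.7153
2pq = 2 * 0.2847 * 0.7153 = 0.4073

0.4073


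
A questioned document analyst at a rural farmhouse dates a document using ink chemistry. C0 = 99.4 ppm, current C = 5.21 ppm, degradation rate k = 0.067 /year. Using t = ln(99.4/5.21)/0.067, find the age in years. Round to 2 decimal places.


Document age estimation:
C0/C = 99.4 / 5.21 = 19.078695
ln(C0/C) = 2.948572
t = 2.948572 / 0.067 = 44.01 years

44.01


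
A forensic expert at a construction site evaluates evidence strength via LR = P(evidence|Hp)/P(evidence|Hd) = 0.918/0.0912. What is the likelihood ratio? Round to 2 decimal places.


Likelihood ratio calculation:
LR = P(E|Hp) / P(E|Hd)
LR = 0.918 / 0.0912
LR = 10.07

10.07


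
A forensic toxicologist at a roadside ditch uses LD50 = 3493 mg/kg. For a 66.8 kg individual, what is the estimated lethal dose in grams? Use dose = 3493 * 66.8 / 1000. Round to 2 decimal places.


Lethal dose calculation:
Lethal dose = LD50 * body_weight / 1000
= 3493 * 66.8 / 1000
= 233332.4 / 1000
= 233.33 g

233.33


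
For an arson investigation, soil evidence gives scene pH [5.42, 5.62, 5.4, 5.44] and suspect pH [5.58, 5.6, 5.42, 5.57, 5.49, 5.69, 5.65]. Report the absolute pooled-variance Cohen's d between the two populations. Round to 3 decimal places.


Pooled-variance Cohen's d for soil pH comparison:
Scene mean = 21.88 / 4 = 5.47
Suspect mean = 39 / 7 = 5.571429
Scene sample variance s_s^2 = 0.010267
Suspect sample variance s_c^2 = 0.008448
Pooled variance = ((n_s-1)*s_s^2 + (n_c-1)*s_c^2) / (n_s + n_c - 2) = 0.009054
Pooled SD = sqrt(0.009054) = 0.095153
Mean difference = -0.101429
|d| = |-0.101429| / 0.095153 = 1.066

1.066


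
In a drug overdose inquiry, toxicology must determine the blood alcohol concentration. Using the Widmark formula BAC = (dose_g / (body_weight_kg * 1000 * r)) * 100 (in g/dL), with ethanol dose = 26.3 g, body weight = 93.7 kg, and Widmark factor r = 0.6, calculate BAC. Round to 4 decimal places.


Applying the Widmark formula:
BAC = (dose_g / (body_wt * 1000 * r)) * 100
Denominator = 93.7 * 1000 * 0.6 = 56220
BAC = (26.3 / 56220) * 100
BAC = 0.0468 g/dL

0.0468


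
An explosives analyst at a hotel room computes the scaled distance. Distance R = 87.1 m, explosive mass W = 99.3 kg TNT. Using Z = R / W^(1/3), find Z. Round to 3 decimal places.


Scaled distance calculation:
W^(1/3) = 99.3^(1/3) = 4.630733
Z = R / W^(1/3) = 87.1 / 4.630733
Z = 18.809 m/kg^(1/3)

18.809


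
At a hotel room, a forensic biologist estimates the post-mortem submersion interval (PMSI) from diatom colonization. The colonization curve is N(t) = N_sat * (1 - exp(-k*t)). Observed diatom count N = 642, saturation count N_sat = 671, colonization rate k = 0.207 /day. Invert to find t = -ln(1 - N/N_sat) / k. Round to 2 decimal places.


PMSI from diatom colonization curve:
N / N_sat = 642 / 671 = 0.956781
1 - N/N_sat = 0.043219
ln(1 - N/N_sat) = -3.141475
t = -ln(1 - N/N_sat) / k = -(-3.141475) / 0.207 = 15.18 days

15.18


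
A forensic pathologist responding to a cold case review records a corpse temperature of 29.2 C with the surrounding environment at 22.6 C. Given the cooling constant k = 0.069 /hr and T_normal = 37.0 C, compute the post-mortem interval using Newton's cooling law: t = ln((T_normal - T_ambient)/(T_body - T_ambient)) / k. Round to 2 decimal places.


Using Newton's law of cooling:
t = ln((T_normal - T_ambient) / (T_body - T_ambient)) / k
T_normal - T_ambient = 14.4
T_body - T_ambient = 6.6
Ratio = 2.181818
ln(ratio) = 0.780158
t = 0.780158 / 0.069 = 11.31 hours

11.31


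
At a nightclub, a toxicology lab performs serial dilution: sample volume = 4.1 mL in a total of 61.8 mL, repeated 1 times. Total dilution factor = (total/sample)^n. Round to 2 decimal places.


Dilution factor calculation:
Single dilution = V_total / V_sample = 61.8 / 4.1 ≈ 15.073171
Number of dilutions = 1
Total DF = (61.8 / 4.1)^1 (full precision, rounded at the end) = 15.07

15.07


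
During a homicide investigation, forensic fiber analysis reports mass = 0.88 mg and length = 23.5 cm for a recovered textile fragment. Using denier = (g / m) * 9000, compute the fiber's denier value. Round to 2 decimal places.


Denier calculation:
Mass in grams = 0.88 mg / 1000 = 0.00088 g
Length in meters = 23.5 cm / 100 = 0.235 m
Linear density = mass / length = 0.00088 / 0.235 = 0.00374468 g/m
Denier = (g/m) * 9000 = 0.00374468 * 9000 = 33.70

33.70


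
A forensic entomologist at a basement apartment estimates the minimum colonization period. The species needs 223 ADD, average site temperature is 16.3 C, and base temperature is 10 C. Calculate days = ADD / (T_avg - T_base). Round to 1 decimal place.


Insect development time:
Effective temperature = avg_temp - T_base = 16.3 - 10 = 6.3 C
Days = ADD / effective_temp = 223 / 6.3 = 35.4 days

35.4


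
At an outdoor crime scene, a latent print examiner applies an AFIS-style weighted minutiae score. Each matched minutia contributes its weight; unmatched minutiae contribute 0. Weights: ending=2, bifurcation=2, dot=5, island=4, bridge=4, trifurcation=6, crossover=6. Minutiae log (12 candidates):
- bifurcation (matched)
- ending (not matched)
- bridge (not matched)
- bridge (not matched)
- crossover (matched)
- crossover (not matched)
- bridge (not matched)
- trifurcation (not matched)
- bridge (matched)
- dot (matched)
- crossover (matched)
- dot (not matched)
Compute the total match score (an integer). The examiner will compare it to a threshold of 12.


Weighted minutiae match score:
  bifurcation: matched, +2 (running total 2)
  ending: not matched, +0
  bridge: not matched, +0
  bridge: not matched, +0
  crossover: matched, +6 (running total 8)
  crossover: not matched, +0
  bridge: not matched, +0
  trifurcation: not matched, +0
  bridge: matched, +4 (running total 12)
  dot: matched, +5 (running total 17)
  crossover: matched, +6 (running total 23)
  dot: not matched, +0
Total score = 23
Threshold = 12; verdict = identification

23


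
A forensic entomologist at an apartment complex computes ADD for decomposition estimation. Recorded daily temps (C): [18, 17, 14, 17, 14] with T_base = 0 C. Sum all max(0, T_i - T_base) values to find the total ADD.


Computing ADD day by day:
Day 1: max(0, 18 - 0) = 18
Day 2: max(0, 17 - 0) = 17
Day 3: max(0, 14 - 0) = 14
Day 4: max(0, 17 - 0) = 17
Day 5: max(0, 14 - 0) = 14
Total ADD = 80

80


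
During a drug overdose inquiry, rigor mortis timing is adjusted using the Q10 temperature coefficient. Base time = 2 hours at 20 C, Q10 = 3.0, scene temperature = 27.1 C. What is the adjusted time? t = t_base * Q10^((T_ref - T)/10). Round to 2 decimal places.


Rigor mortis time adjustment:
Exponent = (T_ref - T_actual) / 10 = (20 - 27.1) / 10 = -0.71
Q10 factor = 3.0^-0.71 = 0.4584
t_adjusted = 2 * 0.4584 = 0.92 hours

0.92


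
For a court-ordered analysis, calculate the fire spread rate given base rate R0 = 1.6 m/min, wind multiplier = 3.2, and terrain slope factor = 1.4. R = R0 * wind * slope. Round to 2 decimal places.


Fire spread rate calculation:
R = R0 * wind_factor * slope_factor
= 1.6 * 3.2 * 1.4
= 5.12 * 1.4
= 7.17 m/min

7.17


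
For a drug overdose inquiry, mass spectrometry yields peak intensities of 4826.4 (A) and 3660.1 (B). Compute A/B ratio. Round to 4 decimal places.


Spectral peak ratio:
Peak A = 4826.4 counts
Peak B = 3660.1 counts
Ratio = 4826.4 / 3660.1 = 1.3187

1.3187


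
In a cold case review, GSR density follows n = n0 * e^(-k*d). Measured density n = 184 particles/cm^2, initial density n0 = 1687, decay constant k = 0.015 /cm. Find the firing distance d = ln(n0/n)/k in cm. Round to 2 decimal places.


GSR distance calculation:
n0/n = 1687 / 184 = 9.168478
ln(n0/n) = 2.215771
d = 2.215771 / 0.015 = 147.72 cm

147.72


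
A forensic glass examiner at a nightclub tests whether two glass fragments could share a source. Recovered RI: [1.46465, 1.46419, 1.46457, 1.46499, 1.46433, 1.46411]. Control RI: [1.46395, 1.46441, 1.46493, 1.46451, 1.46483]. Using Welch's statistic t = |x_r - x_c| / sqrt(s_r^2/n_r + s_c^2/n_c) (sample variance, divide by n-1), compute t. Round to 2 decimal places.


Welch's t-criterion for glass RI comparison:
Recovered mean = sum / n_r = 8.78684 / 6 = 1.4644733
Control mean = sum / n_c = 7.32263 / 5 = 1.464526
Recovered sample variance s_r^2 = 1.08067e-07
Control sample variance s_c^2 = 1.5028e-07
Welch SE (unpooled) = sqrt(s_r^2/n_r + s_c^2/n_c) = sqrt(1.80111e-08 + 3.0056e-08) = sqrt(4.80671e-08) = 0.000219242
|mean_r - mean_c| = 5.26667e-05
t = 5.26667e-05 / 0.000219242 = 0.24

0.24


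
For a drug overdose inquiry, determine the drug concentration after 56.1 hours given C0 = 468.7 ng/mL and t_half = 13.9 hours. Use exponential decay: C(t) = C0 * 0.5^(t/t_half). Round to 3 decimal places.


Drug concentration decay:
Number of half-lives = t / t_half = 56.1 / 13.9 = 4.035971
Decay factor = 0.5^4.035971 = 0.06096094
C(t) = 468.7 * 0.06096094 = 28.572 ng/mL

28.572


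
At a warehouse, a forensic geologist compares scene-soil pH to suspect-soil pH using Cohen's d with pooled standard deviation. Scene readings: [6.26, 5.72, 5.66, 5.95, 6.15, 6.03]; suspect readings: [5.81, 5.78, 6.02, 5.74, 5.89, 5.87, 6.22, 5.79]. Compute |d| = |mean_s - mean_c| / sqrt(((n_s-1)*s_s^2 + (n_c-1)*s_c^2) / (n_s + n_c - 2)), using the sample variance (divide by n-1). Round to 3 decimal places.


Pooled-variance Cohen's d for soil pH comparison:
Scene mean = 35.77 / 6 = 5.961667
Suspect mean = 47.12 / 8 = 5.89
Scene sample variance s_s^2 = 0.055737
Suspect sample variance s_c^2 = 0.025314
Pooled variance = ((n_s-1)*s_s^2 + (n_c-1)*s_c^2) / (n_s + n_c - 2) = 0.03799
Pooled SD = sqrt(0.03799) = 0.19491
Mean difference = 0.071667
|d| = |0.071667| / 0.19491 = 0.368

0.368


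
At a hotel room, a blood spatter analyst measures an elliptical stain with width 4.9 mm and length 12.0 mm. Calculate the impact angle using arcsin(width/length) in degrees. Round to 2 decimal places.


Blood spatter impact angle calculation:
width / length = 4.9 / 12.0 = 0.408333
angle = arcsin(0.408333)
angle = 24.10 degrees

24.10


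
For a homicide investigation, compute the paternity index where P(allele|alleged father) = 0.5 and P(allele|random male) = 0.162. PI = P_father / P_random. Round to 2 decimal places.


Paternity Index calculation:
PI = P(allele|father) / P(allele|random)
PI = 0.5 / 0.162
PI = 3.09

3.09


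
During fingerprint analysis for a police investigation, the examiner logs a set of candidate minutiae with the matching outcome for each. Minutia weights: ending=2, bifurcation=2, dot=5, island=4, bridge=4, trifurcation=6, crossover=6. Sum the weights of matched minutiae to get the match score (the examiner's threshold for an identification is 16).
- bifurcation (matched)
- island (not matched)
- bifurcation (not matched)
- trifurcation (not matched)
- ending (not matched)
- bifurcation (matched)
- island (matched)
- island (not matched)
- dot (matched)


Weighted minutiae match score:
  bifurcation: matched, +2 (running total 2)
  island: not matched, +0
  bifurcation: not matched, +0
  trifurcation: not matched, +0
  ending: not matched, +0
  bifurcation: matched, +2 (running total 4)
  island: matched, +4 (running total 8)
  island: not matched, +0
  dot: matched, +5 (running total 13)
Total score = 13
Threshold = 16; verdict = inconclusive

13


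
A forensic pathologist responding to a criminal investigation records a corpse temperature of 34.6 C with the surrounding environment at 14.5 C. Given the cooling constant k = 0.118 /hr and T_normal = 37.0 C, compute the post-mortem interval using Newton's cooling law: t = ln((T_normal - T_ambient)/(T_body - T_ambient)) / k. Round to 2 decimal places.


Using Newton's law of cooling:
t = ln((T_normal - T_ambient) / (T_body - T_ambient)) / k
T_normal - T_ambient = 22.5
T_body - T_ambient = 20.1
Ratio = 1.119403
ln(ratio) = 0.112796
t = 0.112796 / 0.118 = 0.96 hours

0.96


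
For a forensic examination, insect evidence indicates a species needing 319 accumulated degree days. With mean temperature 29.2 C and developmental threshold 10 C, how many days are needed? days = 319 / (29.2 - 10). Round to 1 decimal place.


Insect development time:
Effective temperature = avg_temp - T_base = 29.2 - 10 = 19.2 C
Days = ADD / effective_temp = 319 / 19.2 = 16.6 days

16.6


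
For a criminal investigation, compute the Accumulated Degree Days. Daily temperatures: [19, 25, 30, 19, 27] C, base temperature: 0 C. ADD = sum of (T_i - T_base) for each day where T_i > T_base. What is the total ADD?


Computing ADD day by day:
Day 1: max(0, 19 - 0) = 19
Day 2: max(0, 25 - 0) = 25
Day 3: max(0, 30 - 0) = 30
Day 4: max(0, 19 - 0) = 19
Day 5: max(0, 27 - 0) = 27
Total ADD = 120

120


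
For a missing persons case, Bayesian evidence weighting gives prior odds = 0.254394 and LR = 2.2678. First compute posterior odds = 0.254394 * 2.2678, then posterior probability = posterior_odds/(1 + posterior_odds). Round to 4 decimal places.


Bayesian evidence evaluation:
Posterior odds = prior_odds * LR = 0.254394 * 2.2678 = 0.5769147
Posterior probability = posterior_odds / (1 + posterior_odds)
= 0.5769147 / (1 + 0.5769147)
= 0.5769147 / 1.5769147
= 0.3659

0.3659


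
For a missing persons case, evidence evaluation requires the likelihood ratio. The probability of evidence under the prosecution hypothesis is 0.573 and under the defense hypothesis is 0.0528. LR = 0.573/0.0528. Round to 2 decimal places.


Likelihood ratio calculation:
LR = P(E|Hp) / P(E|Hd)
LR = 0.573 / 0.0528
LR = 10.85

10.85


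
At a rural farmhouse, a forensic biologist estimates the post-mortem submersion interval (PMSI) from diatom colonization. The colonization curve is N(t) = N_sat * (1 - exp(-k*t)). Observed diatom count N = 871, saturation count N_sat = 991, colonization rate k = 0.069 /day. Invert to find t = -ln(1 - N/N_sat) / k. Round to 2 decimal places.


PMSI from diatom colonization curve:
N / N_sat = 871 / 991 = 0.87891
1 - N/N_sat = 0.12109
ln(1 - N/N_sat) = -2.111221
t = -ln(1 - N/N_sat) / k = -(-2.111221) / 0.069 = 30.60 days

30.60


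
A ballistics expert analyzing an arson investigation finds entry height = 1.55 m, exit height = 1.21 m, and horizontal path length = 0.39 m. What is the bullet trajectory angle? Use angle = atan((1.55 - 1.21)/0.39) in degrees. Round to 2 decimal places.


Bullet trajectory angle:
Height difference = 1.55 - 1.21 = 0.34 m
angle = atan(0.34 / 0.39)
angle = atan(0.871795)
angle = 41.08 degrees

41.08


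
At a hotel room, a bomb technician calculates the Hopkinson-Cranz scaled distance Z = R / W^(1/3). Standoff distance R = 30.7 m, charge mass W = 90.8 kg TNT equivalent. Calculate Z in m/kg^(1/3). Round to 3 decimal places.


Scaled distance calculation:
W^(1/3) = 90.8^(1/3) = 4.494644
Z = R / W^(1/3) = 30.7 / 4.494644
Z = 6.830 m/kg^(1/3)

6.830


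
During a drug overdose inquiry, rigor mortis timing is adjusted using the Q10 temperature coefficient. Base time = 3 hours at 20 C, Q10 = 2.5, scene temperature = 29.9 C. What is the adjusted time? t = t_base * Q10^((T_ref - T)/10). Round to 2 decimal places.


Rigor mortis time adjustment:
Exponent = (T_ref - T_actual) / 10 = (20 - 29.9) / 10 = -0.99
Q10 factor = 2.5^-0.99 = 0.40368
t_adjusted = 3 * 0.40368 = 1.21 hours

1.21


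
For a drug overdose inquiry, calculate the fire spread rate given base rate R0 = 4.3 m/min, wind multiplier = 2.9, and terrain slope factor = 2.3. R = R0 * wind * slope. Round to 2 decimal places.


Fire spread rate calculation:
R = R0 * wind_factor * slope_factor
= 4.3 * 2.9 * 2.3
= 12.47 * 2.3
= 28.68 m/min

28.68


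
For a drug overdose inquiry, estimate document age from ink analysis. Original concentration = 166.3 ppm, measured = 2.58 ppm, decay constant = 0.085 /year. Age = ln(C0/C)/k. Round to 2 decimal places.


Document age estimation:
C0/C = 166.3 / 2.58 = 64.457364
ln(C0/C) = 4.166004
t = 4.166004 / 0.085 = 49.01 years

49.01


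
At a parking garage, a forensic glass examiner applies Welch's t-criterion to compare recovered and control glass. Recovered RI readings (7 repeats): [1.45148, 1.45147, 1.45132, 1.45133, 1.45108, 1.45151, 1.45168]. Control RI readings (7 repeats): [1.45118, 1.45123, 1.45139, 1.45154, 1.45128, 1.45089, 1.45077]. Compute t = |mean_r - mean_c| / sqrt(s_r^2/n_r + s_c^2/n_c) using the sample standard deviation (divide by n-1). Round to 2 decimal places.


Welch's t-criterion for glass RI comparison:
Recovered mean = sum / n_r = 10.15987 / 7 = 1.45141
Control mean = sum / n_c = 10.15828 / 7 = 1.4511829
Recovered sample variance s_r^2 = 3.58e-08
Control sample variance s_c^2 = 7.30571e-08
Welch SE (unpooled) = sqrt(s_r^2/n_r + s_c^2/n_c) = sqrt(5.11429e-09 + 1.04367e-08) = sqrt(1.5551e-08) = 0.000124704
|mean_r - mean_c| = 0.000227143
t = 0.000227143 / 0.000124704 = 1.82

1.82


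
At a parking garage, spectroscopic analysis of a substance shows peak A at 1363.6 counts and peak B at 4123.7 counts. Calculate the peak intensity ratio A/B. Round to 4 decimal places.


Spectral peak ratio:
Peak A = 1363.6 counts
Peak B = 4123.7 counts
Ratio = 1363.6 / 4123.7 = 0.3307

0.3307


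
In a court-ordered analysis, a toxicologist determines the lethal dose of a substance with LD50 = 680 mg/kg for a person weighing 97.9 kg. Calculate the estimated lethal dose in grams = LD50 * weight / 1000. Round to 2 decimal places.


Lethal dose calculation:
Lethal dose = LD50 * body_weight / 1000
= 680 * 97.9 / 1000
= 66572 / 1000
= 66.57 g

66.57


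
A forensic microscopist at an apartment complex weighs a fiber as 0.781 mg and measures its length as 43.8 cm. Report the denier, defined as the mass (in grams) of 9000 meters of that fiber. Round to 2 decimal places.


Denier calculation:
Mass in grams = 0.781 mg / 1000 = 0.000781 g
Length in meters = 43.8 cm / 100 = 0.438 m
Linear density = mass / length = 0.000781 / 0.438 = 0.00178311 g/m
Denier = (g/m) * 9000 = 0.00178311 * 9000 = 16.05

16.05


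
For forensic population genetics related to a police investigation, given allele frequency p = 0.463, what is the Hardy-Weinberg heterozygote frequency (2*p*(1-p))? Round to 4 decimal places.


Hardy-Weinberg heterozygote frequency:
q = 1 - p = 1 - 0.463 = 0.537
2pq = 2 * 0.463 * 0.537 = 0.4973

0.4973


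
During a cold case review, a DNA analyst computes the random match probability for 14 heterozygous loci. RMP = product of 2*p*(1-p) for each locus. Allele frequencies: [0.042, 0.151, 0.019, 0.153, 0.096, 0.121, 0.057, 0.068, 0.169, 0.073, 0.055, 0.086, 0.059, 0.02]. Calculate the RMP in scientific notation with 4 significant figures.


Computing RMP for 14 loci:
Locus 1: 2 * 0.042 * 0.958 = 0.080472
Locus 2: 2 * 0.151 * 0.849 = 0.256398
Locus 3: 2 * 0.019 * 0.981 = 0.037278
Locus 4: 2 * 0.153 * 0.847 = 0.259182
Locus 5: 2 * 0.096 * 0.904 = 0.173568
Locus 6: 2 * 0.121 * 0.879 = 0.212718
Locus 7: 2 * 0.057 * 0.943 = 0.107502
Locus 8: 2 * 0.068 * 0.932 = 0.126752
Locus 9: 2 * 0.169 * 0.831 = 0.280878
Locus 10: 2 * 0.073 * 0.927 = 0.135342
Locus 11: 2 * 0.055 * 0.945 = 0.10395
Locus 12: 2 * 0.086 * 0.914 = 0.157208
Locus 13: 2 * 0.059 * 0.941 = 0.111038
Locus 14: 2 * 0.02 * 0.98 = 0.0392
RMP = 2.712e-13

2.712e-13


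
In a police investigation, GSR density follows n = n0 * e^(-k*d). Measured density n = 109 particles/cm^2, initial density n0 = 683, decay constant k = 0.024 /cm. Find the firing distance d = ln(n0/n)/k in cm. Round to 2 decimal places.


GSR distance calculation:
n0/n = 683 / 109 = 6.266055
ln(n0/n) = 1.835147
d = 1.835147 / 0.024 = 76.46 cm

76.46


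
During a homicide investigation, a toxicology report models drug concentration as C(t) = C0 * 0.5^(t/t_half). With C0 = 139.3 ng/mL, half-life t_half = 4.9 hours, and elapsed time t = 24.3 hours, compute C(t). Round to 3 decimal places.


Drug concentration decay:
Number of half-lives = t / t_half = 24.3 / 4.9 = 4.959184
Decay factor = 0.5^4.959184 = 0.03214673
C(t) = 139.3 * 0.03214673 = 4.478 ng/mL

4.478


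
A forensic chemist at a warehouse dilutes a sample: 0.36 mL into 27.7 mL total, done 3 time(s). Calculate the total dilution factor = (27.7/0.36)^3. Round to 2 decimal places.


Dilution factor calculation:
Single dilution = V_total / V_sample = 27.7 / 0.36 ≈ 76.944444
Number of dilutions = 3
Total DF = (27.7 / 0.36)^3 (full precision, rounded at the end) = 455545.55

455545.55


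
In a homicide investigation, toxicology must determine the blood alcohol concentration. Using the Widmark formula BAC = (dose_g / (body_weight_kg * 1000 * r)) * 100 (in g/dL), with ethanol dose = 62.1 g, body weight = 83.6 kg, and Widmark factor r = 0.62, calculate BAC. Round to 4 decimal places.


Applying the Widmark formula:
BAC = (dose_g / (body_wt * 1000 * r)) * 100
Denominator = 83.6 * 1000 * 0.62 = 51832
BAC = (62.1 / 51832) * 100
BAC = 0.1198 g/dL

0.1198


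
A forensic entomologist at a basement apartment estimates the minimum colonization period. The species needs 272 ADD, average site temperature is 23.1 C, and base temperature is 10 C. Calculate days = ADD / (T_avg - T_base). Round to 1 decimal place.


Insect development time:
Effective temperature = avg_temp - T_base = 23.1 - 10 = 13.1 C
Days = ADD / effective_temp = 272 / 13.1 = 20.8 days

20.8


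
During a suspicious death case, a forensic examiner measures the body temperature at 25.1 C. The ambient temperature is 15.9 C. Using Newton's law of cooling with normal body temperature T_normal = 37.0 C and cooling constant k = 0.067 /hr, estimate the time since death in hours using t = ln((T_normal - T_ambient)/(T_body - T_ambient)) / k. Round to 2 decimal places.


Using Newton's law of cooling:
t = ln((T_normal - T_ambient) / (T_body - T_ambient)) / k
T_normal - T_ambient = 21.1
T_body - T_ambient = 9.2
Ratio = 2.293478
ln(ratio) = 0.830069
t = 0.830069 / 0.067 = 12.39 hours

12.39


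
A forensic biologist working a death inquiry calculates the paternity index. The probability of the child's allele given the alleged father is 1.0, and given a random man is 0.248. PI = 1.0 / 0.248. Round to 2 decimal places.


Paternity Index calculation:
PI = P(allele|father) / P(allele|random)
PI = 1.0 / 0.248
PI = 4.03

4.03
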